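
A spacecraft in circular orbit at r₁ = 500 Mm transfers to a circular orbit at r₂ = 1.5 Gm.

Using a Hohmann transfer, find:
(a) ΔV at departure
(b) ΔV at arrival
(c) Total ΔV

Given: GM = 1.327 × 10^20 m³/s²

Convert to SI: r₁ = 500 Mm = 5e+08 m; r₂ = 1.5 Gm = 1.5e+09 m.
Transfer semi-major axis: a_t = (r₁ + r₂)/2 = (5e+08 + 1.5e+09)/2 = 1e+09 m.
Circular speeds: v₁ = √(GM/r₁) = 515170 m/s, v₂ = √(GM/r₂) = 297433 m/s.
Transfer speeds (vis-viva v² = GM(2/r − 1/a_t)): v₁ᵗ = 630952 m/s, v₂ᵗ = 210317 m/s.
(a) ΔV₁ = |v₁ᵗ − v₁| ≈ 1.158e+05 m/s = 115.8 km/s.
(b) ΔV₂ = |v₂ − v₂ᵗ| ≈ 8.712e+04 m/s = 87.12 km/s.
(c) ΔV_total = ΔV₁ + ΔV₂ ≈ 2.029e+05 m/s = 202.9 km/s.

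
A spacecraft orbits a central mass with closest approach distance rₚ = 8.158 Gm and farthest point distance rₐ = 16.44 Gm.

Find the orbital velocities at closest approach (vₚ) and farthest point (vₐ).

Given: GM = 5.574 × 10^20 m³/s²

Convert to SI: rₚ = 8.158 Gm = 8.158e+09 m; rₐ = 16.44 Gm = 1.644e+10 m.
Use the vis-viva equation v² = GM(2/r − 1/a) with a = (rₚ + rₐ)/2 = (8.158e+09 + 1.644e+10)/2 = 1.2299e+10 m.
vₚ = √(GM · (2/rₚ − 1/a)) = √(5.574e+20 · (2/8.158e+09 − 1/1.2299e+10)) m/s ≈ 3.022e+05 m/s = 302.2 km/s.
vₐ = √(GM · (2/rₐ − 1/a)) = √(5.574e+20 · (2/1.644e+10 − 1/1.2299e+10)) m/s ≈ 1.5e+05 m/s = 150 km/s.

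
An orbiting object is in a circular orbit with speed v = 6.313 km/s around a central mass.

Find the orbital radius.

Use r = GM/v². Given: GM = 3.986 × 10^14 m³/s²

Convert to SI: v = 6.313 km/s = 6313 m/s.
For a circular orbit, v² = GM / r, so r = GM / v².
r = 3.986e+14 / (6313)² m ≈ 1e+07 m = 10 Mm.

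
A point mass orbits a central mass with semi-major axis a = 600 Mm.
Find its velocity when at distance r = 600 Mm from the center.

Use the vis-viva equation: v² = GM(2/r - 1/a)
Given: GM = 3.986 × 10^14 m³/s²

Convert to SI: a = 600 Mm = 6e+08 m; r = 600 Mm = 6e+08 m.
Vis-viva: v = √(GM · (2/r − 1/a)).
2/r − 1/a = 2/6e+08 − 1/6e+08 = 1.66667e-09 m⁻¹.
v = √(3.986e+14 · 1.66667e-09) m/s ≈ 815.1 m/s = 815.1 m/s.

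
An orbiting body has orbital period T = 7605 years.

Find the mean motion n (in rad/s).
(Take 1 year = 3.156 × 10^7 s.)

Convert to SI: T = 7605 years = 2.40014e+11 s.
n = 2π / T.
n = 2π / 2.40014e+11 s ≈ 2.618e-11 rad/s.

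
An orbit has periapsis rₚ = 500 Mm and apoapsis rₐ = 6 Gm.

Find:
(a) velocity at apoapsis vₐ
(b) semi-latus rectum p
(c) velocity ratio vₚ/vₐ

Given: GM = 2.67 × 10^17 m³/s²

Convert to SI: rₚ = 500 Mm = 5e+08 m; rₐ = 6 Gm = 6e+09 m.
(a) With a = (rₚ + rₐ)/2 = 3.25e+09 m, vₐ = √(GM (2/rₐ − 1/a)) = √(2.67e+17 · (2/6e+09 − 1/3.25e+09)) m/s ≈ 2617 m/s
(b) From a = (rₚ + rₐ)/2 = 3.25e+09 m and e = (rₐ − rₚ)/(rₐ + rₚ) = 0.846154, p = a(1 − e²) = 3.25e+09 · (1 − (0.846154)²) ≈ 9.231e+08 m
(c) Conservation of angular momentum (rₚvₚ = rₐvₐ) gives vₚ/vₐ = rₐ/rₚ = 6e+09/5e+08 ≈ 12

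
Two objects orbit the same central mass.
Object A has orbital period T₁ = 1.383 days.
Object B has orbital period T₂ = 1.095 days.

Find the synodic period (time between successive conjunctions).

Convert to SI: T₁ = 1.383 days = 119491 s; T₂ = 1.095 days = 94608 s.
T_syn = |T₁ · T₂ / (T₁ − T₂)|.
T_syn = |119491 · 94608 / (119491 − 94608)| s ≈ 4.543e+05 s = 5.258 days.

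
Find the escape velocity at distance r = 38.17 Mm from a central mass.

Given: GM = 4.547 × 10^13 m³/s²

Convert to SI: r = 38.17 Mm = 3.817e+07 m.
Escape velocity comes from setting total energy to zero: ½v² − GM/r = 0 ⇒ v_esc = √(2GM / r).
v_esc = √(2 · 4.547e+13 / 3.817e+07) m/s ≈ 1544 m/s = 1.544 km/s.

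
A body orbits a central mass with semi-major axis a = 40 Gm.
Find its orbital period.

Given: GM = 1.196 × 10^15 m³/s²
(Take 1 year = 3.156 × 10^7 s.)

Convert to SI: a = 40 Gm = 4e+10 m.
Kepler's third law: T = 2π √(a³ / GM).
Substituting a = 4e+10 m and GM = 1.196e+15 m³/s²:
T = 2π √((4e+10)³ / 1.196e+15) s
T ≈ 1.453e+09 s = 46.05 years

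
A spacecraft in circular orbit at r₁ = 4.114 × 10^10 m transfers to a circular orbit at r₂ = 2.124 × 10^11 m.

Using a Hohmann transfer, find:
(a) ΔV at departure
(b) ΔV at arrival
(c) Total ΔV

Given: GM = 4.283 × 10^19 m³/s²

Transfer semi-major axis: a_t = (r₁ + r₂)/2 = (4.114e+10 + 2.124e+11)/2 = 1.2677e+11 m.
Circular speeds: v₁ = √(GM/r₁) = 32265.8 m/s, v₂ = √(GM/r₂) = 14200.3 m/s.
Transfer speeds (vis-viva v² = GM(2/r − 1/a_t)): v₁ᵗ = 41764.8 m/s, v₂ᵗ = 8089.48 m/s.
(a) ΔV₁ = |v₁ᵗ − v₁| ≈ 9499 m/s = 9.499 km/s.
(b) ΔV₂ = |v₂ − v₂ᵗ| ≈ 6111 m/s = 6.111 km/s.
(c) ΔV_total = ΔV₁ + ΔV₂ ≈ 1.561e+04 m/s = 15.61 km/s.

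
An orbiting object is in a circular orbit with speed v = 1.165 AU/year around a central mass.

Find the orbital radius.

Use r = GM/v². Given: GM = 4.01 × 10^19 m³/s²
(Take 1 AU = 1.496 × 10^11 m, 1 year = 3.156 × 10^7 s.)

Convert to SI: v = 1.165 AU/year = 5522.31 m/s.
For a circular orbit, v² = GM / r, so r = GM / v².
r = 4.01e+19 / (5522.31)² m ≈ 1.315e+12 m = 8.79 AU.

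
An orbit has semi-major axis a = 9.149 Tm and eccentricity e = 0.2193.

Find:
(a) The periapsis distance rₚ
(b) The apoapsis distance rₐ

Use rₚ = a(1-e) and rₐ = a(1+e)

Convert to SI: a = 9.149 Tm = 9.149e+12 m.
(a) rₚ = a(1 − e) = 9.149e+12 · (1 − 0.2193) = 9.149e+12 · 0.7807 ≈ 7.143e+12 m = 7.143 Tm.
(b) rₐ = a(1 + e) = 9.149e+12 · (1 + 0.2193) = 9.149e+12 · 1.2193 ≈ 1.116e+13 m = 11.16 Tm.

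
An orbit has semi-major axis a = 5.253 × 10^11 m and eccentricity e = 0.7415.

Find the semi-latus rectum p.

p = a (1 − e²).
p = 5.253e+11 · (1 − (0.7415)²) = 5.253e+11 · 0.450178 ≈ 2.365e+11 m = 2.365 × 10^11 m.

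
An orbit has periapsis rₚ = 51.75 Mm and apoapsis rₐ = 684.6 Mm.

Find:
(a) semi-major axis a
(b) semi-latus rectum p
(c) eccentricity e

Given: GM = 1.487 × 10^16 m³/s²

Convert to SI: rₚ = 51.75 Mm = 5.175e+07 m; rₐ = 684.6 Mm = 6.846e+08 m.
(a) a = (rₚ + rₐ)/2 = (5.175e+07 + 6.846e+08)/2 ≈ 3.682e+08 m
(b) From a = (rₚ + rₐ)/2 = 3.68175e+08 m and e = (rₐ − rₚ)/(rₐ + rₚ) = 0.859442, p = a(1 − e²) = 3.68175e+08 · (1 − (0.859442)²) ≈ 9.623e+07 m
(c) e = (rₐ − rₚ)/(rₐ + rₚ) = (6.846e+08 − 5.175e+07)/(6.846e+08 + 5.175e+07) ≈ 0.8594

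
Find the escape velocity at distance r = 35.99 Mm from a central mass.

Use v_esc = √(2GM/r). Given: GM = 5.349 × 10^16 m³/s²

Convert to SI: r = 35.99 Mm = 3.599e+07 m.
Escape velocity comes from setting total energy to zero: ½v² − GM/r = 0 ⇒ v_esc = √(2GM / r).
v_esc = √(2 · 5.349e+16 / 3.599e+07) m/s ≈ 5.452e+04 m/s = 54.52 km/s.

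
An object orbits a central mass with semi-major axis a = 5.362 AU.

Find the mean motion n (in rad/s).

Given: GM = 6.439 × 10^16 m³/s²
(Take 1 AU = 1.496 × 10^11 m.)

Convert to SI: a = 5.362 AU = 8.02155e+11 m.
n = √(GM / a³).
n = √(6.439e+16 / (8.02155e+11)³) rad/s ≈ 3.532e-10 rad/s.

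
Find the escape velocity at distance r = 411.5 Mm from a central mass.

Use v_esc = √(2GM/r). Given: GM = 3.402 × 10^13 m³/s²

Convert to SI: r = 411.5 Mm = 4.115e+08 m.
Escape velocity comes from setting total energy to zero: ½v² − GM/r = 0 ⇒ v_esc = √(2GM / r).
v_esc = √(2 · 3.402e+13 / 4.115e+08) m/s ≈ 406.6 m/s = 406.6 m/s.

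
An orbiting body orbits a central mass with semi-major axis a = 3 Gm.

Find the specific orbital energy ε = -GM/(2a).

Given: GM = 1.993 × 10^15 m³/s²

Convert to SI: a = 3 Gm = 3e+09 m.
ε = −GM / (2a).
ε = −1.993e+15 / (2 · 3e+09) J/kg ≈ -3.322e+05 J/kg = -332.2 kJ/kg.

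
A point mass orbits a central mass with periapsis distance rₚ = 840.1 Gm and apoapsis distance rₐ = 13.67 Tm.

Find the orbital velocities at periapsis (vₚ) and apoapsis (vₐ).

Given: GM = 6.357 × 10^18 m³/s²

Convert to SI: rₚ = 840.1 Gm = 8.401e+11 m; rₐ = 13.67 Tm = 1.367e+13 m.
Use the vis-viva equation v² = GM(2/r − 1/a) with a = (rₚ + rₐ)/2 = (8.401e+11 + 1.367e+13)/2 = 7.25505e+12 m.
vₚ = √(GM · (2/rₚ − 1/a)) = √(6.357e+18 · (2/8.401e+11 − 1/7.25505e+12)) m/s ≈ 3776 m/s = 3.776 km/s.
vₐ = √(GM · (2/rₐ − 1/a)) = √(6.357e+18 · (2/1.367e+13 − 1/7.25505e+12)) m/s ≈ 232.1 m/s = 232.1 m/s.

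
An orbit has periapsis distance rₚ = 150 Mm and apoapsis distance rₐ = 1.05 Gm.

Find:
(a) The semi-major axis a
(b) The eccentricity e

Convert to SI: rₚ = 150 Mm = 1.5e+08 m; rₐ = 1.05 Gm = 1.05e+09 m.
(a) a = (rₚ + rₐ) / 2 = (1.5e+08 + 1.05e+09) / 2 ≈ 6e+08 m = 600 Mm.
(b) e = (rₐ − rₚ) / (rₐ + rₚ) = (1.05e+09 − 1.5e+08) / (1.05e+09 + 1.5e+08) ≈ 0.75.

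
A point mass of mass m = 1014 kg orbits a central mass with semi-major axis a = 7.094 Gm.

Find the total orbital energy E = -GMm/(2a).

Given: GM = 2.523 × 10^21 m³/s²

Convert to SI: a = 7.094 Gm = 7.094e+09 m.
E = −GMm / (2a).
E = −2.523e+21 · 1014 / (2 · 7.094e+09) J ≈ -1.803e+14 J = -180.3 TJ.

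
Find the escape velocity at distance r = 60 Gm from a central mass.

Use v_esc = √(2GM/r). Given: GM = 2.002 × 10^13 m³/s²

Convert to SI: r = 60 Gm = 6e+10 m.
Escape velocity comes from setting total energy to zero: ½v² − GM/r = 0 ⇒ v_esc = √(2GM / r).
v_esc = √(2 · 2.002e+13 / 6e+10) m/s ≈ 25.83 m/s = 25.83 m/s.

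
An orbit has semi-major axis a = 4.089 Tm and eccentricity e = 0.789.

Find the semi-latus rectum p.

Convert to SI: a = 4.089 Tm = 4.089e+12 m.
p = a (1 − e²).
p = 4.089e+12 · (1 − (0.789)²) = 4.089e+12 · 0.377479 ≈ 1.544e+12 m = 1.544 Tm.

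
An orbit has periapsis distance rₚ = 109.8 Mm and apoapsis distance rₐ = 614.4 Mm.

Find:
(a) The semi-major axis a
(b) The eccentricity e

Convert to SI: rₚ = 109.8 Mm = 1.098e+08 m; rₐ = 614.4 Mm = 6.144e+08 m.
(a) a = (rₚ + rₐ) / 2 = (1.098e+08 + 6.144e+08) / 2 ≈ 3.621e+08 m = 362.1 Mm.
(b) e = (rₐ − rₚ) / (rₐ + rₚ) = (6.144e+08 − 1.098e+08) / (6.144e+08 + 1.098e+08) ≈ 0.6968.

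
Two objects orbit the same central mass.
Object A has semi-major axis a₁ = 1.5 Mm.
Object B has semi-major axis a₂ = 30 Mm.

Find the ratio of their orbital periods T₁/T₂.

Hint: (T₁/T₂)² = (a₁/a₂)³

Convert to SI: a₁ = 1.5 Mm = 1.5e+06 m; a₂ = 30 Mm = 3e+07 m.
From Kepler's third law, (T₁/T₂)² = (a₁/a₂)³, so T₁/T₂ = (a₁/a₂)^(3/2).
a₁/a₂ = 1.5e+06 / 3e+07 = 0.05.
T₁/T₂ = (0.05)^(3/2) ≈ 0.01118.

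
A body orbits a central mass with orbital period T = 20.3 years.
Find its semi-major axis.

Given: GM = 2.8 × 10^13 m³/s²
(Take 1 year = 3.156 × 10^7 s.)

Convert to SI: T = 20.3 years = 6.40668e+08 s.
Invert Kepler's third law: a = (GM · T² / (4π²))^(1/3).
Substituting T = 6.40668e+08 s and GM = 2.8e+13 m³/s²:
a = (2.8e+13 · (6.40668e+08)² / (4π²))^(1/3) m
a ≈ 6.628e+09 m = 6.628 Gm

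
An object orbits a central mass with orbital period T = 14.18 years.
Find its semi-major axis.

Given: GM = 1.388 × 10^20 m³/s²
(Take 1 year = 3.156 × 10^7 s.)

Convert to SI: T = 14.18 years = 4.47521e+08 s.
Invert Kepler's third law: a = (GM · T² / (4π²))^(1/3).
Substituting T = 4.47521e+08 s and GM = 1.388e+20 m³/s²:
a = (1.388e+20 · (4.47521e+08)² / (4π²))^(1/3) m
a ≈ 8.896e+11 m = 889.6 Gm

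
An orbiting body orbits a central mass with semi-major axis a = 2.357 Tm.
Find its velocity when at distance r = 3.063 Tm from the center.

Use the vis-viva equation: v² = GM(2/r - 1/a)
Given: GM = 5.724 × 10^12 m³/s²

Convert to SI: a = 2.357 Tm = 2.357e+12 m; r = 3.063 Tm = 3.063e+12 m.
Vis-viva: v = √(GM · (2/r − 1/a)).
2/r − 1/a = 2/3.063e+12 − 1/2.357e+12 = 2.28686e-13 m⁻¹.
v = √(5.724e+12 · 2.28686e-13) m/s ≈ 1.144 m/s = 1.144 m/s.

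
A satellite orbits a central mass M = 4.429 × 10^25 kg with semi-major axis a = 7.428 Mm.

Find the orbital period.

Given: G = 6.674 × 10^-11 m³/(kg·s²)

Convert to SI: a = 7.428 Mm = 7.428e+06 m.
GM = G · M = 6.674e-11 · 4.429e+25 = 2.95591e+15 m³/s².
Kepler's third law: T = 2π √(a³ / GM).
Substituting a = 7.428e+06 m and GM = 2.95591e+15 m³/s²:
T = 2π √((7.428e+06)³ / 2.95591e+15) s
T ≈ 2340 s = 38.99 minutes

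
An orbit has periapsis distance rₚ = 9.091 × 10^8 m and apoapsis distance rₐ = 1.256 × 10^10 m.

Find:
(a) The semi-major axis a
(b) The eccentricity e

(a) a = (rₚ + rₐ) / 2 = (9.091e+08 + 1.256e+10) / 2 ≈ 6.735e+09 m = 6.735 × 10^9 m.
(b) e = (rₐ − rₚ) / (rₐ + rₚ) = (1.256e+10 − 9.091e+08) / (1.256e+10 + 9.091e+08) ≈ 0.865.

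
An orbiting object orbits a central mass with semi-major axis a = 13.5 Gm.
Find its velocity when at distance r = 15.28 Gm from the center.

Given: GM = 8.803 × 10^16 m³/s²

Convert to SI: a = 13.5 Gm = 1.35e+10 m; r = 15.28 Gm = 1.528e+10 m.
Vis-viva: v = √(GM · (2/r − 1/a)).
2/r − 1/a = 2/1.528e+10 − 1/1.35e+10 = 5.6816e-11 m⁻¹.
v = √(8.803e+16 · 5.6816e-11) m/s ≈ 2236 m/s = 2.236 km/s.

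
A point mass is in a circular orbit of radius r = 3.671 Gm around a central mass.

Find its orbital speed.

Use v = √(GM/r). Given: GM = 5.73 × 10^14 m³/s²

Convert to SI: r = 3.671 Gm = 3.671e+09 m.
For a circular orbit, gravity supplies the centripetal force, so v = √(GM / r).
v = √(5.73e+14 / 3.671e+09) m/s ≈ 395.1 m/s = 395.1 m/s.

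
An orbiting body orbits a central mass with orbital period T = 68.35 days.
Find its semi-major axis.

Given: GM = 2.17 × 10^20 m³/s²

Convert to SI: T = 68.35 days = 5.90544e+06 s.
Invert Kepler's third law: a = (GM · T² / (4π²))^(1/3).
Substituting T = 5.90544e+06 s and GM = 2.17e+20 m³/s²:
a = (2.17e+20 · (5.90544e+06)² / (4π²))^(1/3) m
a ≈ 5.766e+10 m = 57.66 Gm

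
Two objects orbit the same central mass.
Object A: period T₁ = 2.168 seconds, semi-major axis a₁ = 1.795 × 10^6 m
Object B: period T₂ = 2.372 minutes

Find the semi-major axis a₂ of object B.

Convert to SI: T₂ = 2.372 minutes = 142.32 s.
Kepler's third law: (T₁/T₂)² = (a₁/a₂)³ ⇒ a₂ = a₁ · (T₂/T₁)^(2/3).
T₂/T₁ = 142.32 / 2.168 = 65.6458.
a₂ = 1.795e+06 · (65.6458)^(2/3) m ≈ 2.921e+07 m = 2.921 × 10^7 m.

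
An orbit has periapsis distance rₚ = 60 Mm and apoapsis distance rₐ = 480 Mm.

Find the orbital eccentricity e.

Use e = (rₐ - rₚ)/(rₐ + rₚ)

Convert to SI: rₚ = 60 Mm = 6e+07 m; rₐ = 480 Mm = 4.8e+08 m.
e = (rₐ − rₚ) / (rₐ + rₚ).
e = (4.8e+08 − 6e+07) / (4.8e+08 + 6e+07) = 4.2e+08 / 5.4e+08 ≈ 0.7778.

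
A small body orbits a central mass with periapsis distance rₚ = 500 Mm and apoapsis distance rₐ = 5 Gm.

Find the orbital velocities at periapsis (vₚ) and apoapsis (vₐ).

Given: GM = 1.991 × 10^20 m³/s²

Convert to SI: rₚ = 500 Mm = 5e+08 m; rₐ = 5 Gm = 5e+09 m.
Use the vis-viva equation v² = GM(2/r − 1/a) with a = (rₚ + rₐ)/2 = (5e+08 + 5e+09)/2 = 2.75e+09 m.
vₚ = √(GM · (2/rₚ − 1/a)) = √(1.991e+20 · (2/5e+08 − 1/2.75e+09)) m/s ≈ 8.509e+05 m/s = 850.9 km/s.
vₐ = √(GM · (2/rₐ − 1/a)) = √(1.991e+20 · (2/5e+09 − 1/2.75e+09)) m/s ≈ 8.509e+04 m/s = 85.09 km/s.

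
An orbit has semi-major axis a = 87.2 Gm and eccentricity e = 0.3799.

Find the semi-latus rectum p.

Convert to SI: a = 87.2 Gm = 8.72e+10 m.
p = a (1 − e²).
p = 8.72e+10 · (1 − (0.3799)²) = 8.72e+10 · 0.855676 ≈ 7.461e+10 m = 74.61 Gm.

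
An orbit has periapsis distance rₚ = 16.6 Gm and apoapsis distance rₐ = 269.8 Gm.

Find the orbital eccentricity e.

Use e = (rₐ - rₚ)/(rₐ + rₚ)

Convert to SI: rₚ = 16.6 Gm = 1.66e+10 m; rₐ = 269.8 Gm = 2.698e+11 m.
e = (rₐ − rₚ) / (rₐ + rₚ).
e = (2.698e+11 − 1.66e+10) / (2.698e+11 + 1.66e+10) = 2.532e+11 / 2.864e+11 ≈ 0.8841.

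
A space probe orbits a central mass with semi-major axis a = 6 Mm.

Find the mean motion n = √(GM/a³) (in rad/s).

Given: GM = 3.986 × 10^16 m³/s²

Convert to SI: a = 6 Mm = 6e+06 m.
n = √(GM / a³).
n = √(3.986e+16 / (6e+06)³) rad/s ≈ 0.01358 rad/s.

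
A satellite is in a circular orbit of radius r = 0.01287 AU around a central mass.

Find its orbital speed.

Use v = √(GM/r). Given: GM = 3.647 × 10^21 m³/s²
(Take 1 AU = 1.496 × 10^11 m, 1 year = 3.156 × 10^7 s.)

Convert to SI: r = 0.01287 AU = 1.92535e+09 m.
For a circular orbit, gravity supplies the centripetal force, so v = √(GM / r).
v = √(3.647e+21 / 1.92535e+09) m/s ≈ 1.376e+06 m/s = 290.3 AU/year.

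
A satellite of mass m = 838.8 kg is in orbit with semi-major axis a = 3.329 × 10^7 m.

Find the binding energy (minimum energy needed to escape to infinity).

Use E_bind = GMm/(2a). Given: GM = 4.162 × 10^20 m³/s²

Total orbital energy is E = −GMm/(2a); binding energy is E_bind = −E = GMm/(2a).
E_bind = 4.162e+20 · 838.8 / (2 · 3.329e+07) J ≈ 5.243e+15 J = 5.243 PJ.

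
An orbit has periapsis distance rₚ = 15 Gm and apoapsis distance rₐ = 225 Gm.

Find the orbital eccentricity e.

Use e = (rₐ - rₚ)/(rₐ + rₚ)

Convert to SI: rₚ = 15 Gm = 1.5e+10 m; rₐ = 225 Gm = 2.25e+11 m.
e = (rₐ − rₚ) / (rₐ + rₚ).
e = (2.25e+11 − 1.5e+10) / (2.25e+11 + 1.5e+10) = 2.1e+11 / 2.4e+11 ≈ 0.875.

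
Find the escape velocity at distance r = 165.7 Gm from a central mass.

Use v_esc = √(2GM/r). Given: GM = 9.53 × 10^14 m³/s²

Convert to SI: r = 165.7 Gm = 1.657e+11 m.
Escape velocity comes from setting total energy to zero: ½v² − GM/r = 0 ⇒ v_esc = √(2GM / r).
v_esc = √(2 · 9.53e+14 / 1.657e+11) m/s ≈ 107.3 m/s = 107.3 m/s.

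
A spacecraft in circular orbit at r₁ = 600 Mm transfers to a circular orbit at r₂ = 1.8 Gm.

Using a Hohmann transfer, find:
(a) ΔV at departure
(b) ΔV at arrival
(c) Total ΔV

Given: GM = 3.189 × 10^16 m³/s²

Convert to SI: r₁ = 600 Mm = 6e+08 m; r₂ = 1.8 Gm = 1.8e+09 m.
Transfer semi-major axis: a_t = (r₁ + r₂)/2 = (6e+08 + 1.8e+09)/2 = 1.2e+09 m.
Circular speeds: v₁ = √(GM/r₁) = 7290.4 m/s, v₂ = √(GM/r₂) = 4209.12 m/s.
Transfer speeds (vis-viva v² = GM(2/r − 1/a_t)): v₁ᵗ = 8928.89 m/s, v₂ᵗ = 2976.3 m/s.
(a) ΔV₁ = |v₁ᵗ − v₁| ≈ 1638 m/s = 1.638 km/s.
(b) ΔV₂ = |v₂ − v₂ᵗ| ≈ 1233 m/s = 1.233 km/s.
(c) ΔV_total = ΔV₁ + ΔV₂ ≈ 2871 m/s = 2.871 km/s.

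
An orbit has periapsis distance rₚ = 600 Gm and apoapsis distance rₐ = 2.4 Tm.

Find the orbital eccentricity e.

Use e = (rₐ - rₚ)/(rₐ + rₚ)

Convert to SI: rₚ = 600 Gm = 6e+11 m; rₐ = 2.4 Tm = 2.4e+12 m.
e = (rₐ − rₚ) / (rₐ + rₚ).
e = (2.4e+12 − 6e+11) / (2.4e+12 + 6e+11) = 1.8e+12 / 3e+12 ≈ 0.6.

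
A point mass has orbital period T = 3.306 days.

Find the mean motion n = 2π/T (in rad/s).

Convert to SI: T = 3.306 days = 285638 s.
n = 2π / T.
n = 2π / 285638 s ≈ 2.2e-05 rad/s.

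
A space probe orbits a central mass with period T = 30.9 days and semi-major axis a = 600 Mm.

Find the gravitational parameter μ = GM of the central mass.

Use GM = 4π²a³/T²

Convert to SI: T = 30.9 days = 2.66976e+06 s; a = 600 Mm = 6e+08 m.
GM = 4π² · a³ / T².
GM = 4π² · (6e+08)³ / (2.66976e+06)² m³/s² ≈ 1.196e+15 m³/s² = 1.196 × 10^15 m³/s².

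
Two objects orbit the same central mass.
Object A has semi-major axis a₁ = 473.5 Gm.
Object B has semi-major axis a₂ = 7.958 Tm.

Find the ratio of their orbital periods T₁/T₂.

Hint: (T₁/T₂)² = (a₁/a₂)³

Convert to SI: a₁ = 473.5 Gm = 4.735e+11 m; a₂ = 7.958 Tm = 7.958e+12 m.
From Kepler's third law, (T₁/T₂)² = (a₁/a₂)³, so T₁/T₂ = (a₁/a₂)^(3/2).
a₁/a₂ = 4.735e+11 / 7.958e+12 = 0.0594999.
T₁/T₂ = (0.0594999)^(3/2) ≈ 0.01451.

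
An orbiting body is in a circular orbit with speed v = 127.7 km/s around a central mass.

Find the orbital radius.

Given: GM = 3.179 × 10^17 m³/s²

Convert to SI: v = 127.7 km/s = 127700 m/s.
For a circular orbit, v² = GM / r, so r = GM / v².
r = 3.179e+17 / (127700)² m ≈ 1.949e+07 m = 1.949 × 10^7 m.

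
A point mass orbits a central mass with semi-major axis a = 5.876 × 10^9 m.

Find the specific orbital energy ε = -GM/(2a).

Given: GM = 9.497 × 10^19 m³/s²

ε = −GM / (2a).
ε = −9.497e+19 / (2 · 5.876e+09) J/kg ≈ -8.081e+09 J/kg = -8.081 GJ/kg.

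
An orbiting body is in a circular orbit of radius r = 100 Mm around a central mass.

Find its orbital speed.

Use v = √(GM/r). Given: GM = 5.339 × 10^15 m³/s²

Convert to SI: r = 100 Mm = 1e+08 m.
For a circular orbit, gravity supplies the centripetal force, so v = √(GM / r).
v = √(5.339e+15 / 1e+08) m/s ≈ 7307 m/s = 7.307 km/s.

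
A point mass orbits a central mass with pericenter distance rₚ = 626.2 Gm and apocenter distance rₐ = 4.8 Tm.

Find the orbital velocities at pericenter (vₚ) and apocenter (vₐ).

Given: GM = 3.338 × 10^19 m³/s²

Convert to SI: rₚ = 626.2 Gm = 6.262e+11 m; rₐ = 4.8 Tm = 4.8e+12 m.
Use the vis-viva equation v² = GM(2/r − 1/a) with a = (rₚ + rₐ)/2 = (6.262e+11 + 4.8e+12)/2 = 2.7131e+12 m.
vₚ = √(GM · (2/rₚ − 1/a)) = √(3.338e+19 · (2/6.262e+11 − 1/2.7131e+12)) m/s ≈ 9711 m/s = 9.711 km/s.
vₐ = √(GM · (2/rₐ − 1/a)) = √(3.338e+19 · (2/4.8e+12 − 1/2.7131e+12)) m/s ≈ 1267 m/s = 1.267 km/s.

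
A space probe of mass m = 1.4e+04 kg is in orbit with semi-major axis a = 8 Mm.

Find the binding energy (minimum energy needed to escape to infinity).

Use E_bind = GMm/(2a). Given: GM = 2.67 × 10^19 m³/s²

Convert to SI: a = 8 Mm = 8e+06 m.
Total orbital energy is E = −GMm/(2a); binding energy is E_bind = −E = GMm/(2a).
E_bind = 2.67e+19 · 1.4e+04 / (2 · 8e+06) J ≈ 2.336e+16 J = 23.36 PJ.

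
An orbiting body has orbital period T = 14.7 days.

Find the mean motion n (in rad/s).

Convert to SI: T = 14.7 days = 1.27008e+06 s.
n = 2π / T.
n = 2π / 1.27008e+06 s ≈ 4.947e-06 rad/s.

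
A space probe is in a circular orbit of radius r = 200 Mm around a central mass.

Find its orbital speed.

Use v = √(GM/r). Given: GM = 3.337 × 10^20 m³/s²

Convert to SI: r = 200 Mm = 2e+08 m.
For a circular orbit, gravity supplies the centripetal force, so v = √(GM / r).
v = √(3.337e+20 / 2e+08) m/s ≈ 1.292e+06 m/s = 1292 km/s.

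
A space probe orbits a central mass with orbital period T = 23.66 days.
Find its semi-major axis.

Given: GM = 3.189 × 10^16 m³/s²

Convert to SI: T = 23.66 days = 2.04422e+06 s.
Invert Kepler's third law: a = (GM · T² / (4π²))^(1/3).
Substituting T = 2.04422e+06 s and GM = 3.189e+16 m³/s²:
a = (3.189e+16 · (2.04422e+06)² / (4π²))^(1/3) m
a ≈ 1.5e+09 m = 1.5 Gm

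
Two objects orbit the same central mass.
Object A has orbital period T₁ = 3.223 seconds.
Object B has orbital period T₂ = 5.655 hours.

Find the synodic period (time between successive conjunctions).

Convert to SI: T₂ = 5.655 hours = 20358 s.
T_syn = |T₁ · T₂ / (T₁ − T₂)|.
T_syn = |3.223 · 20358 / (3.223 − 20358)| s ≈ 3.224 s = 3.224 seconds.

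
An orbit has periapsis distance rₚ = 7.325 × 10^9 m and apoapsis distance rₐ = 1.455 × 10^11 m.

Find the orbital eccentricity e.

e = (rₐ − rₚ) / (rₐ + rₚ).
e = (1.455e+11 − 7.325e+09) / (1.455e+11 + 7.325e+09) = 1.38175e+11 / 1.52825e+11 ≈ 0.9041.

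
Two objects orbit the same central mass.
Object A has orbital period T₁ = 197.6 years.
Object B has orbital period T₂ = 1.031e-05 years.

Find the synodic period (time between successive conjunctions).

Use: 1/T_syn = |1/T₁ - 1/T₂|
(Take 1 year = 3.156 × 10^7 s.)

Convert to SI: T₁ = 197.6 years = 6.23626e+09 s; T₂ = 1.031e-05 years = 325.384 s.
T_syn = |T₁ · T₂ / (T₁ − T₂)|.
T_syn = |6.23626e+09 · 325.384 / (6.23626e+09 − 325.384)| s ≈ 325.4 s = 1.031e-05 years.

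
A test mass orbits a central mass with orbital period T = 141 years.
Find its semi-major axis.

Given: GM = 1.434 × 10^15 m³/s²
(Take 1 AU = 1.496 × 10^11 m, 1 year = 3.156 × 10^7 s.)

Convert to SI: T = 141 years = 4.44996e+09 s.
Invert Kepler's third law: a = (GM · T² / (4π²))^(1/3).
Substituting T = 4.44996e+09 s and GM = 1.434e+15 m³/s²:
a = (1.434e+15 · (4.44996e+09)² / (4π²))^(1/3) m
a ≈ 8.96e+10 m = 0.5989 AU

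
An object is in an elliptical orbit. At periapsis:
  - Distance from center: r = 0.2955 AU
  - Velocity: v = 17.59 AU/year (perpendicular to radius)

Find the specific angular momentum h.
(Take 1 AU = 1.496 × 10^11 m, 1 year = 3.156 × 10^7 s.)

Convert to SI: r = 0.2955 AU = 4.42068e+10 m; v = 17.59 AU/year = 83379.7 m/s.
With v perpendicular to r, h = r · v.
h = 4.42068e+10 · 83379.7 m²/s ≈ 3.686e+15 m²/s.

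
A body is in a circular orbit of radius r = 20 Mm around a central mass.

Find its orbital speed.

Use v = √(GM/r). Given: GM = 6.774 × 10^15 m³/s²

Convert to SI: r = 20 Mm = 2e+07 m.
For a circular orbit, gravity supplies the centripetal force, so v = √(GM / r).
v = √(6.774e+15 / 2e+07) m/s ≈ 1.84e+04 m/s = 18.4 km/s.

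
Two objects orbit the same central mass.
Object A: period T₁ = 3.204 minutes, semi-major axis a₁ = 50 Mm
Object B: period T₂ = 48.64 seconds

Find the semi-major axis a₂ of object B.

Convert to SI: T₁ = 3.204 minutes = 192.24 s; a₁ = 50 Mm = 5e+07 m.
Kepler's third law: (T₁/T₂)² = (a₁/a₂)³ ⇒ a₂ = a₁ · (T₂/T₁)^(2/3).
T₂/T₁ = 48.64 / 192.24 = 0.253017.
a₂ = 5e+07 · (0.253017)^(2/3) m ≈ 2e+07 m = 20 Mm.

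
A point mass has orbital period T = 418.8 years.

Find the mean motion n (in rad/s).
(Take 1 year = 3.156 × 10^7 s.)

Convert to SI: T = 418.8 years = 1.32173e+10 s.
n = 2π / T.
n = 2π / 1.32173e+10 s ≈ 4.754e-10 rad/s.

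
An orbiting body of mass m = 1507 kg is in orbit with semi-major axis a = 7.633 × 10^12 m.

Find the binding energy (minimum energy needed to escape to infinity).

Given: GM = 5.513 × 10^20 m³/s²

Total orbital energy is E = −GMm/(2a); binding energy is E_bind = −E = GMm/(2a).
E_bind = 5.513e+20 · 1507 / (2 · 7.633e+12) J ≈ 5.442e+10 J = 54.42 GJ.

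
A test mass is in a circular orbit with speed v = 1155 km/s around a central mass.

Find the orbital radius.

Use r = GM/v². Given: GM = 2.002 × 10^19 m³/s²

Convert to SI: v = 1155 km/s = 1.155e+06 m/s.
For a circular orbit, v² = GM / r, so r = GM / v².
r = 2.002e+19 / (1.155e+06)² m ≈ 1.501e+07 m = 15.01 Mm.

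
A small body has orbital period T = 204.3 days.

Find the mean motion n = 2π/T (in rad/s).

Convert to SI: T = 204.3 days = 1.76515e+07 s.
n = 2π / T.
n = 2π / 1.76515e+07 s ≈ 3.56e-07 rad/s.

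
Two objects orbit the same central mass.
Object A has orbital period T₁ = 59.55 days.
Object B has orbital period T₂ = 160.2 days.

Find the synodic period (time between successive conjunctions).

Convert to SI: T₁ = 59.55 days = 5.14512e+06 s; T₂ = 160.2 days = 1.38413e+07 s.
T_syn = |T₁ · T₂ / (T₁ − T₂)|.
T_syn = |5.14512e+06 · 1.38413e+07 / (5.14512e+06 − 1.38413e+07)| s ≈ 8.189e+06 s = 94.78 days.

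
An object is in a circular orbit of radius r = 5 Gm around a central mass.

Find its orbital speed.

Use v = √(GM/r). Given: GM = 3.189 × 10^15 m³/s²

Convert to SI: r = 5 Gm = 5e+09 m.
For a circular orbit, gravity supplies the centripetal force, so v = √(GM / r).
v = √(3.189e+15 / 5e+09) m/s ≈ 798.6 m/s = 798.6 m/s.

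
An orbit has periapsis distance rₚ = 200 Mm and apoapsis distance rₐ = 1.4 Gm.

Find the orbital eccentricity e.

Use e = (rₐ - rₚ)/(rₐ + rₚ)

Convert to SI: rₚ = 200 Mm = 2e+08 m; rₐ = 1.4 Gm = 1.4e+09 m.
e = (rₐ − rₚ) / (rₐ + rₚ).
e = (1.4e+09 − 2e+08) / (1.4e+09 + 2e+08) = 1.2e+09 / 1.6e+09 ≈ 0.75.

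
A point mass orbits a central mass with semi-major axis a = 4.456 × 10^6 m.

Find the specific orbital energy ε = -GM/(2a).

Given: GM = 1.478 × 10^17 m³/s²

ε = −GM / (2a).
ε = −1.478e+17 / (2 · 4.456e+06) J/kg ≈ -1.658e+10 J/kg = -16.58 GJ/kg.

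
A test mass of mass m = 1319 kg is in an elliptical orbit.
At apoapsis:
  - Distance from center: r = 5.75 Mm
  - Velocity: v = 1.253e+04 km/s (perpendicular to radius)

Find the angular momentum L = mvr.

Convert to SI: r = 5.75 Mm = 5.75e+06 m; v = 1.253e+04 km/s = 1.253e+07 m/s.
Since v is perpendicular to r, L = m · v · r.
L = 1319 · 1.253e+07 · 5.75e+06 kg·m²/s ≈ 9.503e+16 kg·m²/s.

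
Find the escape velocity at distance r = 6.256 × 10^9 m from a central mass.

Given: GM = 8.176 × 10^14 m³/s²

Escape velocity comes from setting total energy to zero: ½v² − GM/r = 0 ⇒ v_esc = √(2GM / r).
v_esc = √(2 · 8.176e+14 / 6.256e+09) m/s ≈ 511.3 m/s = 511.3 m/s.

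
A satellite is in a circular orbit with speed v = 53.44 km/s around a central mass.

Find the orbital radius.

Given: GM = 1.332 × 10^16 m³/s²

Convert to SI: v = 53.44 km/s = 53440 m/s.
For a circular orbit, v² = GM / r, so r = GM / v².
r = 1.332e+16 / (53440)² m ≈ 4.664e+06 m = 4.664 Mm.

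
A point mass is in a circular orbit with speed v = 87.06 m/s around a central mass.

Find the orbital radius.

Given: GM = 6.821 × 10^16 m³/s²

For a circular orbit, v² = GM / r, so r = GM / v².
r = 6.821e+16 / (87.06)² m ≈ 8.999e+12 m = 8.999 Tm.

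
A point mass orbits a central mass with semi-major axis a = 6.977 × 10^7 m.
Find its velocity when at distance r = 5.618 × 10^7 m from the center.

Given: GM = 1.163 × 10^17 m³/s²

Vis-viva: v = √(GM · (2/r − 1/a)).
2/r − 1/a = 2/5.618e+07 − 1/6.977e+07 = 2.1267e-08 m⁻¹.
v = √(1.163e+17 · 2.1267e-08) m/s ≈ 4.973e+04 m/s = 49.73 km/s.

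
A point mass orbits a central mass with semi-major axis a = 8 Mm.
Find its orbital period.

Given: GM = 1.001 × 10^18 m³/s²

Convert to SI: a = 8 Mm = 8e+06 m.
Kepler's third law: T = 2π √(a³ / GM).
Substituting a = 8e+06 m and GM = 1.001e+18 m³/s²:
T = 2π √((8e+06)³ / 1.001e+18) s
T ≈ 142.1 s = 2.368 minutes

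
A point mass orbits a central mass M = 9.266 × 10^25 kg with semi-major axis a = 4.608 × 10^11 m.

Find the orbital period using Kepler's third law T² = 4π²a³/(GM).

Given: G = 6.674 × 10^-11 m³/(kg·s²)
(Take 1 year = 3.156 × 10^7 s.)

GM = G · M = 6.674e-11 · 9.266e+25 = 6.18413e+15 m³/s².
Kepler's third law: T = 2π √(a³ / GM).
Substituting a = 4.608e+11 m and GM = 6.18413e+15 m³/s²:
T = 2π √((4.608e+11)³ / 6.18413e+15) s
T ≈ 2.499e+10 s = 791.9 years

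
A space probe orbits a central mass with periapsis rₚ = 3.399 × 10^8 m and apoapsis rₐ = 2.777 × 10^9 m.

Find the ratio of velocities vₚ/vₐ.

Conservation of angular momentum gives rₚvₚ = rₐvₐ, so vₚ/vₐ = rₐ/rₚ.
vₚ/vₐ = 2.777e+09 / 3.399e+08 ≈ 8.17.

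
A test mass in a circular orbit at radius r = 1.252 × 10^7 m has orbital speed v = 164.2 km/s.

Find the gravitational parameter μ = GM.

Convert to SI: v = 164.2 km/s = 164200 m/s.
For a circular orbit v² = GM/r, so GM = v² · r.
GM = (164200)² · 1.252e+07 m³/s² ≈ 3.376e+17 m³/s² = 3.376 × 10^17 m³/s².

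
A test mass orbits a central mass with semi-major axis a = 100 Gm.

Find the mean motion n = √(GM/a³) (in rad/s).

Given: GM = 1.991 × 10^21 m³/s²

Convert to SI: a = 100 Gm = 1e+11 m.
n = √(GM / a³).
n = √(1.991e+21 / (1e+11)³) rad/s ≈ 1.411e-06 rad/s.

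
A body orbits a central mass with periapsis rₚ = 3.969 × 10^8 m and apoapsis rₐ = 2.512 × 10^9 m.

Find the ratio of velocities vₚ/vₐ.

Conservation of angular momentum gives rₚvₚ = rₐvₐ, so vₚ/vₐ = rₐ/rₚ.
vₚ/vₐ = 2.512e+09 / 3.969e+08 ≈ 6.329.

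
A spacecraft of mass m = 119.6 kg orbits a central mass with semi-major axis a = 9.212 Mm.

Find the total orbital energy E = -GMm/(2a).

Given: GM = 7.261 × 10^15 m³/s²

Convert to SI: a = 9.212 Mm = 9.212e+06 m.
E = −GMm / (2a).
E = −7.261e+15 · 119.6 / (2 · 9.212e+06) J ≈ -4.714e+10 J = -47.14 GJ.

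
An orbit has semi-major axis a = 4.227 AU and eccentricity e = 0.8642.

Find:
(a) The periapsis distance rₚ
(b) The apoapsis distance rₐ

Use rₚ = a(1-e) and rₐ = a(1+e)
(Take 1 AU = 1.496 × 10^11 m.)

Convert to SI: a = 4.227 AU = 6.32359e+11 m.
(a) rₚ = a(1 − e) = 6.32359e+11 · (1 − 0.8642) = 6.32359e+11 · 0.1358 ≈ 8.587e+10 m = 0.574 AU.
(b) rₐ = a(1 + e) = 6.32359e+11 · (1 + 0.8642) = 6.32359e+11 · 1.8642 ≈ 1.179e+12 m = 7.88 AU.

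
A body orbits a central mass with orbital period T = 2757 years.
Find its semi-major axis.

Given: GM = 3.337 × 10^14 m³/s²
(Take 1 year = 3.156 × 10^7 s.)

Convert to SI: T = 2757 years = 8.70109e+10 s.
Invert Kepler's third law: a = (GM · T² / (4π²))^(1/3).
Substituting T = 8.70109e+10 s and GM = 3.337e+14 m³/s²:
a = (3.337e+14 · (8.70109e+10)² / (4π²))^(1/3) m
a ≈ 4e+11 m = 400 Gm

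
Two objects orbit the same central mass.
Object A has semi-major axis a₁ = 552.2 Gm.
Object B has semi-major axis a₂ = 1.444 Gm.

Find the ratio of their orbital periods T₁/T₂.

Convert to SI: a₁ = 552.2 Gm = 5.522e+11 m; a₂ = 1.444 Gm = 1.444e+09 m.
From Kepler's third law, (T₁/T₂)² = (a₁/a₂)³, so T₁/T₂ = (a₁/a₂)^(3/2).
a₁/a₂ = 5.522e+11 / 1.444e+09 = 382.41.
T₁/T₂ = (382.41)^(3/2) ≈ 7478.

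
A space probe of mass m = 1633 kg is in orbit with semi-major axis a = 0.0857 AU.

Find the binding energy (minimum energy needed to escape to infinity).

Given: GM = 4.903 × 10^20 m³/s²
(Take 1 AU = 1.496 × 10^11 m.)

Convert to SI: a = 0.0857 AU = 1.28207e+10 m.
Total orbital energy is E = −GMm/(2a); binding energy is E_bind = −E = GMm/(2a).
E_bind = 4.903e+20 · 1633 / (2 · 1.28207e+10) J ≈ 3.123e+13 J = 31.23 TJ.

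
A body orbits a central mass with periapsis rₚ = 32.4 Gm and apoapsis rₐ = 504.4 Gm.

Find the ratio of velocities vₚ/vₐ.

Convert to SI: rₚ = 32.4 Gm = 3.24e+10 m; rₐ = 504.4 Gm = 5.044e+11 m.
Conservation of angular momentum gives rₚvₚ = rₐvₐ, so vₚ/vₐ = rₐ/rₚ.
vₚ/vₐ = 5.044e+11 / 3.24e+10 ≈ 15.57.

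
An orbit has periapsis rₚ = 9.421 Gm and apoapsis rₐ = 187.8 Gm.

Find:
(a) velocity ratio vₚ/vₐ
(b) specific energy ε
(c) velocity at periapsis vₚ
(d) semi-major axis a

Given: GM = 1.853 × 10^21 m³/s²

Convert to SI: rₚ = 9.421 Gm = 9.421e+09 m; rₐ = 187.8 Gm = 1.878e+11 m.
(a) Conservation of angular momentum (rₚvₚ = rₐvₐ) gives vₚ/vₐ = rₐ/rₚ = 1.878e+11/9.421e+09 ≈ 19.93
(b) With a = (rₚ + rₐ)/2 = 9.86105e+10 m, ε = −GM/(2a) = −1.853e+21/(2 · 9.86105e+10) J/kg ≈ -9.396e+09 J/kg
(c) With a = (rₚ + rₐ)/2 = 9.86105e+10 m, vₚ = √(GM (2/rₚ − 1/a)) = √(1.853e+21 · (2/9.421e+09 − 1/9.86105e+10)) m/s ≈ 6.12e+05 m/s
(d) a = (rₚ + rₐ)/2 = (9.421e+09 + 1.878e+11)/2 ≈ 9.861e+10 m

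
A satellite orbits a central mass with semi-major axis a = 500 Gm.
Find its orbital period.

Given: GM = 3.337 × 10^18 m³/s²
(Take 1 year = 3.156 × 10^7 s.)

Convert to SI: a = 500 Gm = 5e+11 m.
Kepler's third law: T = 2π √(a³ / GM).
Substituting a = 5e+11 m and GM = 3.337e+18 m³/s²:
T = 2π √((5e+11)³ / 3.337e+18) s
T ≈ 1.216e+09 s = 38.53 years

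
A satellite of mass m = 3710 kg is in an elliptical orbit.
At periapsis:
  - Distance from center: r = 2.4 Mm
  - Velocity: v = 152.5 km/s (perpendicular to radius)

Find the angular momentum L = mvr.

Convert to SI: r = 2.4 Mm = 2.4e+06 m; v = 152.5 km/s = 152500 m/s.
Since v is perpendicular to r, L = m · v · r.
L = 3710 · 152500 · 2.4e+06 kg·m²/s ≈ 1.358e+15 kg·m²/s.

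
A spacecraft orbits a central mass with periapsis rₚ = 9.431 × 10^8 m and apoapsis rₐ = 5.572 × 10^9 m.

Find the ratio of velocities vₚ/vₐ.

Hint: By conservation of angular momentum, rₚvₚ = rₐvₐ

Conservation of angular momentum gives rₚvₚ = rₐvₐ, so vₚ/vₐ = rₐ/rₚ.
vₚ/vₐ = 5.572e+09 / 9.431e+08 ≈ 5.908.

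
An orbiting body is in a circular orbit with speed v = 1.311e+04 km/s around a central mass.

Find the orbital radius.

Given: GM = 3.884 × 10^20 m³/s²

Convert to SI: v = 1.311e+04 km/s = 1.311e+07 m/s.
For a circular orbit, v² = GM / r, so r = GM / v².
r = 3.884e+20 / (1.311e+07)² m ≈ 2.26e+06 m = 2.26 Mm.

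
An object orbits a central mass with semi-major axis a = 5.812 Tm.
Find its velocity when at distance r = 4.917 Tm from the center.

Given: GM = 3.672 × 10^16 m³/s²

Convert to SI: a = 5.812 Tm = 5.812e+12 m; r = 4.917 Tm = 4.917e+12 m.
Vis-viva: v = √(GM · (2/r − 1/a)).
2/r − 1/a = 2/4.917e+12 − 1/5.812e+12 = 2.34694e-13 m⁻¹.
v = √(3.672e+16 · 2.34694e-13) m/s ≈ 92.83 m/s = 92.83 m/s.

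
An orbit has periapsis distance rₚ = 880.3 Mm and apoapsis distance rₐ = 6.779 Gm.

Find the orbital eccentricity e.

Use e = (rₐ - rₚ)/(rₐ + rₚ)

Convert to SI: rₚ = 880.3 Mm = 8.803e+08 m; rₐ = 6.779 Gm = 6.779e+09 m.
e = (rₐ − rₚ) / (rₐ + rₚ).
e = (6.779e+09 − 8.803e+08) / (6.779e+09 + 8.803e+08) = 5.8987e+09 / 7.6593e+09 ≈ 0.7701.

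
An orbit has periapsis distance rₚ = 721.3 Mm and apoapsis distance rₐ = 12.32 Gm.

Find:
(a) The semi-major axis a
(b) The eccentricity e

Convert to SI: rₚ = 721.3 Mm = 7.213e+08 m; rₐ = 12.32 Gm = 1.232e+10 m.
(a) a = (rₚ + rₐ) / 2 = (7.213e+08 + 1.232e+10) / 2 ≈ 6.521e+09 m = 6.521 Gm.
(b) e = (rₐ − rₚ) / (rₐ + rₚ) = (1.232e+10 − 7.213e+08) / (1.232e+10 + 7.213e+08) ≈ 0.8894.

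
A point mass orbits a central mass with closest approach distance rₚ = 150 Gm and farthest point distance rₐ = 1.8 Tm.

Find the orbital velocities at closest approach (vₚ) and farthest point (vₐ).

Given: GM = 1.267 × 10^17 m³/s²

Convert to SI: rₚ = 150 Gm = 1.5e+11 m; rₐ = 1.8 Tm = 1.8e+12 m.
Use the vis-viva equation v² = GM(2/r − 1/a) with a = (rₚ + rₐ)/2 = (1.5e+11 + 1.8e+12)/2 = 9.75e+11 m.
vₚ = √(GM · (2/rₚ − 1/a)) = √(1.267e+17 · (2/1.5e+11 − 1/9.75e+11)) m/s ≈ 1249 m/s = 1.249 km/s.
vₐ = √(GM · (2/rₐ − 1/a)) = √(1.267e+17 · (2/1.8e+12 − 1/9.75e+11)) m/s ≈ 104.1 m/s = 104.1 m/s.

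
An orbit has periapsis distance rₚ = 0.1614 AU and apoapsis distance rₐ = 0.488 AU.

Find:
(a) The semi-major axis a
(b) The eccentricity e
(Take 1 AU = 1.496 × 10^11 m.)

Convert to SI: rₚ = 0.1614 AU = 2.41454e+10 m; rₐ = 0.488 AU = 7.30048e+10 m.
(a) a = (rₚ + rₐ) / 2 = (2.41454e+10 + 7.30048e+10) / 2 ≈ 4.858e+10 m = 0.3247 AU.
(b) e = (rₐ − rₚ) / (rₐ + rₚ) = (7.30048e+10 − 2.41454e+10) / (7.30048e+10 + 2.41454e+10) ≈ 0.5029.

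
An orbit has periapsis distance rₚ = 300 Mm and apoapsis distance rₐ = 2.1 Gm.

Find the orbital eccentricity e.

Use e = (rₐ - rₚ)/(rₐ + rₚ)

Convert to SI: rₚ = 300 Mm = 3e+08 m; rₐ = 2.1 Gm = 2.1e+09 m.
e = (rₐ − rₚ) / (rₐ + rₚ).
e = (2.1e+09 − 3e+08) / (2.1e+09 + 3e+08) = 1.8e+09 / 2.4e+09 ≈ 0.75.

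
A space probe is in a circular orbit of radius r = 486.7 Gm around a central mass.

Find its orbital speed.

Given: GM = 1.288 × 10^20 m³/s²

Convert to SI: r = 486.7 Gm = 4.867e+11 m.
For a circular orbit, gravity supplies the centripetal force, so v = √(GM / r).
v = √(1.288e+20 / 4.867e+11) m/s ≈ 1.627e+04 m/s = 16.27 km/s.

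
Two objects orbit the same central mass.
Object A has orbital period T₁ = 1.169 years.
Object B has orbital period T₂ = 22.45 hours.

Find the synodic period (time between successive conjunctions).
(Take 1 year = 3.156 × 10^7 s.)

Convert to SI: T₁ = 1.169 years = 3.68936e+07 s; T₂ = 22.45 hours = 80820 s.
T_syn = |T₁ · T₂ / (T₁ − T₂)|.
T_syn = |3.68936e+07 · 80820 / (3.68936e+07 − 80820)| s ≈ 8.1e+04 s = 22.5 hours.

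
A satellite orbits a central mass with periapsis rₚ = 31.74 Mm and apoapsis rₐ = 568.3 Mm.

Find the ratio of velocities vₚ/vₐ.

Convert to SI: rₚ = 31.74 Mm = 3.174e+07 m; rₐ = 568.3 Mm = 5.683e+08 m.
Conservation of angular momentum gives rₚvₚ = rₐvₐ, so vₚ/vₐ = rₐ/rₚ.
vₚ/vₐ = 5.683e+08 / 3.174e+07 ≈ 17.9.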